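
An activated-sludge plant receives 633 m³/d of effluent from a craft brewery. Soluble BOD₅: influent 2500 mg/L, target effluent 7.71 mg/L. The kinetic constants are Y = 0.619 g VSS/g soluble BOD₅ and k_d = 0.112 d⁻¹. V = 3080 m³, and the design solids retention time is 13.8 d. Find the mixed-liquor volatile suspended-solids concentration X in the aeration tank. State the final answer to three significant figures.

X = Y·Q·ΔS·θ_c / [V·(1 + k_d θ_c)] = 0.619 × 633 × (2500 − 7.71) × 13.8 / [3080 × (1 + 0.112 × 13.8)] = 1719 mg/L.

X ≈ 1720 mg/L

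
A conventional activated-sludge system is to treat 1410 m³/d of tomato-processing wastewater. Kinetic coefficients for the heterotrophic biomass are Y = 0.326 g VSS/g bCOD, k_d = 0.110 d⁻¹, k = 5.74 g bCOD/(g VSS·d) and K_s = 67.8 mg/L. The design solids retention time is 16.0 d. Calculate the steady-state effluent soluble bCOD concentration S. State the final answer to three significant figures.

S ≈ 6.88 mg/L

Effluent substrate depends only on kinetics and SRT: S = K_s(1 + k_d θ_c) / [θ_c(Yk − k_d) − 1] = 67.8 × (1 + 0.110 × 16.0) / [16.0 × (0.326 × 5.74 − 0.110) − 1] = 187.1 / 27.18 = 6.885 mg/L.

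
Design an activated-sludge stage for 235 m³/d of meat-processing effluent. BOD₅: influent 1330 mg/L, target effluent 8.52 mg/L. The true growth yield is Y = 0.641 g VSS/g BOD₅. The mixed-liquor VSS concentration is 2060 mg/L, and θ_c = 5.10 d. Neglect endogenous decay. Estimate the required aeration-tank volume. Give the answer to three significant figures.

V ≈ 493 m³

V·X = Y·Q·ΔS·θ_c gives V = 0.641 × 235 × (1330 − 8.52) × 5.10 / 2060 = 492.8 m³.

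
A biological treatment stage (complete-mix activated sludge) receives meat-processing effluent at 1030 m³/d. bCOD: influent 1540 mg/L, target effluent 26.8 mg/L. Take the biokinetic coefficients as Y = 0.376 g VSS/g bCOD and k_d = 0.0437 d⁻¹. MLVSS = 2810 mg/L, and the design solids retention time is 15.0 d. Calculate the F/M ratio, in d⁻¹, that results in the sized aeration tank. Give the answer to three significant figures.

F/M ≈ 0.299 d⁻¹

From the SRT design equation V = Y Q (S₀−S) θ_c / [X (1 + k_d θ_c)] = 0.376 × 1030 × (1540 − 26.8) × 15.0 / [2810 × (1 + 0.0437 × 15.0)] = 8.79×10^6 / 4652 = 1890 m³.
Food-to-microorganism ratio F/M = Q S₀ / (V X) = 1030 × 1540 / (1890 × 2810) = 0.2987 d⁻¹.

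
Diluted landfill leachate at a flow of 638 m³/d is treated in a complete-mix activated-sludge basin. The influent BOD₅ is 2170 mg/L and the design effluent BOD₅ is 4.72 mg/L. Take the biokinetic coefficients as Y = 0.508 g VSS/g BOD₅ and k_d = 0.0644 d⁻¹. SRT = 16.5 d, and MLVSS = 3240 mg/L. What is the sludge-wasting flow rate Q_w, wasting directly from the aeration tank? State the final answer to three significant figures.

Q_w ≈ 105 m³/d

From the SRT design equation V = Y Q (S₀−S) θ_c / [X (1 + k_d θ_c)] = 0.508 × 638 × (2170 − 4.72) × 16.5 / [3240 × (1 + 0.0644 × 16.5)] = 1.16×10^7 / 6683 = 1733 m³.
Wasting from the aeration tank: Q_w = V / θ_c = 1733 / 16.5 = 105.0 m³/d.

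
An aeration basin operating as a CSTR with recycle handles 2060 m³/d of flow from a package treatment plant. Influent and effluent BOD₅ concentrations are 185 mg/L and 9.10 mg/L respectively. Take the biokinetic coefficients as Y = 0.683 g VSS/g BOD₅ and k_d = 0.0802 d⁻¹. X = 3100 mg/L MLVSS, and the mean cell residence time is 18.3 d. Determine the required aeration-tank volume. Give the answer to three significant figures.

V ≈ 592 m³

Steady-state biomass mass balance: V·X·(1 + k_d·θ_c) = Y·Q·(S₀ − S)·θ_c, so V = 0.683 × 2060 × (185 − 9.10) × 18.3 / [3100 × (1 + 0.0802 × 18.3)] = 4.53×10^6 / 7650 = 592.0 m³.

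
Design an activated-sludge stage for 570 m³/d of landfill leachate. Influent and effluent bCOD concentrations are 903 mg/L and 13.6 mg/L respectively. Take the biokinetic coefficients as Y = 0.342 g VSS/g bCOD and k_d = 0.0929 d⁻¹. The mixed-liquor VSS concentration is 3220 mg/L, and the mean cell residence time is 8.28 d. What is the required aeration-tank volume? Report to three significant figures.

Rearranging the biomass balance for a CMAS with decay, V = Y·Q·ΔS·θ_c / [X·(1+k_d θ_c)] = 0.342 × 570 × (903 − 13.6) × 8.28 / [3220 × (1 + 0.0929 × 8.28)] = 1.44×10^6 / 5697 = 252.0 m³.

V ≈ 252 m³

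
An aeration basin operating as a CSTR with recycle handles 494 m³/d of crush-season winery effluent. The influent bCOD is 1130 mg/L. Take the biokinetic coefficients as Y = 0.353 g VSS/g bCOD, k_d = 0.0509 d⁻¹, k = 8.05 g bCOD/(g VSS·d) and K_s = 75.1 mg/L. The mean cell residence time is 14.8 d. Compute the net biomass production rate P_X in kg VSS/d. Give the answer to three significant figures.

Effluent substrate depends only on kinetics and SRT: S = K_s(1 + k_d θ_c) / [θ_c(Yk − k_d) − 1] = 75.1 × (1 + 0.0509 × 14.8) / [14.8 × (0.353 × 8.05 − 0.0509) − 1] = 131.7 / 40.30 = 3.267 mg/L.
The observed yield is Y_obs = Y/(1 + k_d·θ_c) = 0.353 / (1 + 0.0509 × 14.8) = 0.353 / 1.753 = 0.2013 g VSS per g bCOD removed.
Substrate removed = Q·(S₀ − S) = 494 m³/d × (1130 − 3.27) g/m³ = 5.57×10^5 g/d = 556.6 kg/d.
Biomass produced: P_X = Y_obs·Q·ΔS = 0.2013 × 556.6 ≈ 112.1 kg VSS/d.

P_X ≈ 112 kg VSS/d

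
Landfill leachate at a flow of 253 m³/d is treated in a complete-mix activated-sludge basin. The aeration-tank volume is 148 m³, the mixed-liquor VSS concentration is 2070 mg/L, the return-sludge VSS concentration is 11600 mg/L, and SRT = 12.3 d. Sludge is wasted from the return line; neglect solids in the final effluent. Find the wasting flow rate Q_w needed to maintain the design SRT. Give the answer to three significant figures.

Q_w ≈ 2.15 m³/d

Q_w = (V·X)/(θ_c X_r) = 148.0 × 2070 / (12.3 × 11600) = 2.147 m³/d.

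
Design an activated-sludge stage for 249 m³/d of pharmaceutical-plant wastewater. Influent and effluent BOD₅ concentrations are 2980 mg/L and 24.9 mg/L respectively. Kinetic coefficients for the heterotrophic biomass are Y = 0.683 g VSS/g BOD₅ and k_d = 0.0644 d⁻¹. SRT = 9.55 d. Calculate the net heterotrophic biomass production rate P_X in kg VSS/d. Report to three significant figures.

Correct the yield for decay: Y_obs = Y/(1 + k_d θ_c) = 0.683 / (1 + 0.0644 × 9.55) = 0.683 / 1.615 = 0.4229.
Q·(S₀ − S) = 249 × (2980 − 24.9) × 10⁻³ = 735.8 kg/d removed.
Biomass produced: P_X = Y_obs·Q·ΔS = 0.4229 × 735.8 ≈ 311.2 kg VSS/d.

P_X ≈ 311 kg VSS/d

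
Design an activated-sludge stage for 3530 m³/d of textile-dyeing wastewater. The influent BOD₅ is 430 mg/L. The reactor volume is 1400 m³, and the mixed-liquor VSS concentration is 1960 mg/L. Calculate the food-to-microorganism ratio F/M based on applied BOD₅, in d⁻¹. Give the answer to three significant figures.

Food-to-microorganism ratio F/M = Q S₀ / (V X) = 3530 × 430 / (1400 × 1960) = 0.5532 d⁻¹.

F/M ≈ 0.553 d⁻¹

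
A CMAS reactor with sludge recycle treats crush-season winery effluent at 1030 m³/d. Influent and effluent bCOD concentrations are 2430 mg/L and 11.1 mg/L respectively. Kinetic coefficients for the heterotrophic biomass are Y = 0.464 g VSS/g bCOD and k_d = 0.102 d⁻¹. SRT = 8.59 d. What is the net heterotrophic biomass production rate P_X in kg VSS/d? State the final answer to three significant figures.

Observed yield with endogenous decay: Y_obs = Y / (1 + k_d·θ_c) = 0.464 / (1 + 0.102 × 8.59) = 0.464 / 1.876 = 0.2473 g VSS/g bCOD.
Mass of bCOD removed per day: Q(S₀ − S) = 1030 × 2419 g/m³ = 2491 kg/d.
Biomass produced: P_X = Y_obs·Q·ΔS = 0.2473 × 2491 ≈ 616.2 kg VSS/d.

P_X ≈ 616 kg VSS/d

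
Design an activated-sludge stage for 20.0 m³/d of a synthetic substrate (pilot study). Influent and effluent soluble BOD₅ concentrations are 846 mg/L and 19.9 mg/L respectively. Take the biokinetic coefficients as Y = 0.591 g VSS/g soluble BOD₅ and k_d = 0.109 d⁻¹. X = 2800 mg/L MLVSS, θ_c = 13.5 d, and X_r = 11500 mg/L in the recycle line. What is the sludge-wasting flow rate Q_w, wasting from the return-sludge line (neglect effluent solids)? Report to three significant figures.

Q_w ≈ 0.344 m³/d

Rearranging the biomass balance for a CMAS with decay, V = Y·Q·ΔS·θ_c / [X·(1+k_d θ_c)] = 0.591 × 20.0 × (846 − 19.9) × 13.5 / [2800 × (1 + 0.109 × 13.5)] = 1.32×10^5 / 6920 = 19.05 m³.
Wasting from the return line (neglecting effluent solids): Q_w = V·X / (θ_c·X_r) = 19.05 × 2800 / (13.5 × 11500) = 0.3436 m³/d.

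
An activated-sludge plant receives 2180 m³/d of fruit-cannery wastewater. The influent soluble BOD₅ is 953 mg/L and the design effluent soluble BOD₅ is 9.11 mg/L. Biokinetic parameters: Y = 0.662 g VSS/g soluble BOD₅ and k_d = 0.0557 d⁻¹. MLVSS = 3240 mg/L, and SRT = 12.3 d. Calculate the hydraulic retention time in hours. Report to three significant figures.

τ ≈ 33.8 h

From the SRT design equation V = Y Q (S₀−S) θ_c / [X (1 + k_d θ_c)] = 0.662 × 2180 × (953 − 9.11) × 12.3 / [3240 × (1 + 0.0557 × 12.3)] = 1.68×10^7 / 5460 = 3069 m³.
HRT = V/Q = 3069 m³ / 2180 m³·d⁻¹ = 1.408 d × 24 = 33.78 h.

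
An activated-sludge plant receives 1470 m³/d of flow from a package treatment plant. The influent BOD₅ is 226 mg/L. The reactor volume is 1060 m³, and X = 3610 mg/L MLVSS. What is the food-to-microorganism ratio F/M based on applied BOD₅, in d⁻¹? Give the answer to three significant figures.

F/M = applied load / biomass = Q·S₀/(V·X) = 1470 × 226 / (1060 × 3610) = 0.08682 d⁻¹.

F/M ≈ 0.0868 d⁻¹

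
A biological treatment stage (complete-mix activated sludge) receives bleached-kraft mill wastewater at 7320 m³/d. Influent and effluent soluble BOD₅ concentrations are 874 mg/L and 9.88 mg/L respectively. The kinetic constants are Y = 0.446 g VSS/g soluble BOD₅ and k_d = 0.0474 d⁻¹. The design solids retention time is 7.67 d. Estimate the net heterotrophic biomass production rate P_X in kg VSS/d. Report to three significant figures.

Y_obs = Y / (1 + k_d θ_c) = 0.446 / (1 + 0.0474 × 7.67) = 0.446 / 1.364 = 0.3271.
Substrate removed = Q·(S₀ − S) = 7320 m³/d × (874 − 9.88) g/m³ = 6.33×10^6 g/d = 6325 kg/d.
P_X = Y_obs · Q(S₀ − S) = 0.3271 × 6325 = 2069 kg VSS/d.

P_X ≈ 2070 kg VSS/d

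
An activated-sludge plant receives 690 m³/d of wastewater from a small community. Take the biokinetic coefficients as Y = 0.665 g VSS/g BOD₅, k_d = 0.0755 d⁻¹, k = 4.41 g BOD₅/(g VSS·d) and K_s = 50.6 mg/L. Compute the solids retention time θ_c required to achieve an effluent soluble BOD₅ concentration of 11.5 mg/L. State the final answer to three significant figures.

Specific growth rate at S = 11.5 mg/L: μ = YkS/(K_s+S) = 0.665·4.41·11.5/(50.6+11.5) = 0.5431 d⁻¹.
1/θ_c = 0.5431 − 0.0755 = 0.4676 d⁻¹, so θ_c = 2.139 d.

θ_c ≈ 2.14 d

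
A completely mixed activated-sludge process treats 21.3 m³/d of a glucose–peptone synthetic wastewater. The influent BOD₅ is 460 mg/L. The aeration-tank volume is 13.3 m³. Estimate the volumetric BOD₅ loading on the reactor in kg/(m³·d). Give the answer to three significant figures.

L_v = Q S₀ / V = 21.3 × 460 × 10⁻³ / 13.30 = 0.7367 kg/(m³·d).

L_v ≈ 0.737 kg BOD₅/(m³·d)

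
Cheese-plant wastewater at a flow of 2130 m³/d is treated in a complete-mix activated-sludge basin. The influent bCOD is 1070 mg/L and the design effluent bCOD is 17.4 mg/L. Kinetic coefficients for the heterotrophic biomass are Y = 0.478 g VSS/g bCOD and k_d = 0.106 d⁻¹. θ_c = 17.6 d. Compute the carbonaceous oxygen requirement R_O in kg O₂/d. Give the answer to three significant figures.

R_O ≈ 1710 kg O₂/d

Correct the yield for decay: Y_obs = Y/(1 + k_d θ_c) = 0.478 / (1 + 0.106 × 17.6) = 0.478 / 2.866 = 0.1668.
Mass of bCOD removed per day: Q(S₀ − S) = 2130 × 1053 g/m³ = 2242 kg/d.
P_X = Y_obs·Q·(S₀ − S) = 0.1668 × 2242 = 374.0 kg VSS/d.
Carbonaceous O₂ demand = substrate oxidised − cell-mass equivalent = 2242 − 1.42 × 374.0 = 1711 kg O₂/d.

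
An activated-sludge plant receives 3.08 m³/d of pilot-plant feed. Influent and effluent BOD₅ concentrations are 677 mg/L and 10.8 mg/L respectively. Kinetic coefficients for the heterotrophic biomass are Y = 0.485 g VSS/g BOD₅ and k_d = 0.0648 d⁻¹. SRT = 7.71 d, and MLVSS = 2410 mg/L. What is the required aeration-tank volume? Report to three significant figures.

Steady-state biomass mass balance: V·X·(1 + k_d·θ_c) = Y·Q·(S₀ − S)·θ_c, so V = 0.485 × 3.08 × (677 − 10.8) × 7.71 / [2410 × (1 + 0.0648 × 7.71)] = 7.67×10^3 / 3614 = 2.123 m³.

V ≈ 2.12 m³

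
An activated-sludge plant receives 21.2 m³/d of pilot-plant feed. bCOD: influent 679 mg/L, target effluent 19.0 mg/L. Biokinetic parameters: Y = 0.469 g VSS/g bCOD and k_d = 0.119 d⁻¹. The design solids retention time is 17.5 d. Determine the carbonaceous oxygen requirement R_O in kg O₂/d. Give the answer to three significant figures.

R_O ≈ 11.0 kg O₂/d

Observed yield with endogenous decay: Y_obs = Y / (1 + k_d·θ_c) = 0.469 / (1 + 0.119 × 17.5) = 0.469 / 3.083 = 0.1521 g VSS/g bCOD.
Mass of bCOD removed per day: Q(S₀ − S) = 21.2 × 660.0 g/m³ = 13.99 kg/d.
P_X = Y_obs·Q·(S₀ − S) = 0.1521 × 13.99 = 2.129 kg VSS/d.
Carbonaceous O₂ demand = substrate oxidised − cell-mass equivalent = 13.99 − 1.42 × 2.129 = 10.97 kg O₂/d.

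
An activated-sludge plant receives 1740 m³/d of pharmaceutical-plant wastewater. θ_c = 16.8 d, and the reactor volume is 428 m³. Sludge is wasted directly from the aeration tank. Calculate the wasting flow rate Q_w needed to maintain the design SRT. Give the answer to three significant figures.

Q_w ≈ 25.5 m³/d

With mixed-liquor wasting, θ_c = V/Q_w, so Q_w = V/θ_c = 428.0/16.8 = 25.48 m³/d.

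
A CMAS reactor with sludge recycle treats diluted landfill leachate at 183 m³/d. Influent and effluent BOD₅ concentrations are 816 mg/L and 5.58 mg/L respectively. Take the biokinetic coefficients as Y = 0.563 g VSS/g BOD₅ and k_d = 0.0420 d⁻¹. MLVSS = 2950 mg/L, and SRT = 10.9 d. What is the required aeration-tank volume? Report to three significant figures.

V ≈ 212 m³

From the SRT design equation V = Y Q (S₀−S) θ_c / [X (1 + k_d θ_c)] = 0.563 × 183 × (816 − 5.58) × 10.9 / [2950 × (1 + 0.0420 × 10.9)] = 9.1×10^5 / 4301 = 211.6 m³.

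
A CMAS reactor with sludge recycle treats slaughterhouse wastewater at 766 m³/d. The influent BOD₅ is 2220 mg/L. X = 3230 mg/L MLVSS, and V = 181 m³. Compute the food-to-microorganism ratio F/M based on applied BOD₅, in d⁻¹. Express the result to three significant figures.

F/M ≈ 2.91 d⁻¹

F/M = applied load / biomass = Q·S₀/(V·X) = 766 × 2220 / (181.0 × 3230) = 2.909 d⁻¹.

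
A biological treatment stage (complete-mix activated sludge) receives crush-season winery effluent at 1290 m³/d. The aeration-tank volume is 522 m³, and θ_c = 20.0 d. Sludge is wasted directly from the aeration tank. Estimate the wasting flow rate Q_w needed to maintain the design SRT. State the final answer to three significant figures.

Q_w ≈ 26.1 m³/d

For wasting at MLVSS concentration, Q_w = V/θ_c = 522.0/20.0 = 26.10 m³/d.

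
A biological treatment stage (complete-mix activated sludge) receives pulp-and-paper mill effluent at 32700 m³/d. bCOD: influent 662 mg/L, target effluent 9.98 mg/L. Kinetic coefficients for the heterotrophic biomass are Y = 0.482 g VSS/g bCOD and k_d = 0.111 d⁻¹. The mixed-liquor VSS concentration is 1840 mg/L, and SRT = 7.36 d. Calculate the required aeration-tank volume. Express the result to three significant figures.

V ≈ 22600 m³

From the SRT design equation V = Y Q (S₀−S) θ_c / [X (1 + k_d θ_c)] = 0.482 × 32700 × (662 − 9.98) × 7.36 / [1840 × (1 + 0.111 × 7.36)] = 7.56×10^7 / 3343 = 22624 m³.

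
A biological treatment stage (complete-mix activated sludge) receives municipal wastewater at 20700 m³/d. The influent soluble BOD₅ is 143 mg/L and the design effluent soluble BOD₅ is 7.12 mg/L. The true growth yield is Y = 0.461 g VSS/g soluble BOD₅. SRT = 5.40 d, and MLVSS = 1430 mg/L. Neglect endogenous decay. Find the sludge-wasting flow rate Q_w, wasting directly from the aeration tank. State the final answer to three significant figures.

Biomass mass balance (decay neglected): V·X = Y·Q·(S₀ − S)·θ_c, so V = 0.461 × 20700 × (143 − 7.12) × 5.40 / 1430 = 4896 m³.
With mixed-liquor wasting, θ_c = V/Q_w, so Q_w = V/θ_c = 4896/5.40 = 906.8 m³/d.

Q_w ≈ 907 m³/d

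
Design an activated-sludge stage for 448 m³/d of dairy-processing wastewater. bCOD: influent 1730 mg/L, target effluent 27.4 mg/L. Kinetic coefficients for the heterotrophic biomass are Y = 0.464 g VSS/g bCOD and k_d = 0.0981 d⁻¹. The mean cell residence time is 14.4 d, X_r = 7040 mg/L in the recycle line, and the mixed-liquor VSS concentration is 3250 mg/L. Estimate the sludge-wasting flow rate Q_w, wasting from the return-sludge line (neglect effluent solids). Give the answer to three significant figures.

Rearranging the biomass balance for a CMAS with decay, V = Y·Q·ΔS·θ_c / [X·(1+k_d θ_c)] = 0.464 × 448 × (1730 − 27.4) × 14.4 / [3250 × (1 + 0.0981 × 14.4)] = 5.1×10^6 / 7841 = 650.0 m³.
θ_c = V·X/(Q_w·X_r) when wasting from the recycle, so Q_w = V·X/(θ_c·X_r) = 650.0 × 3250 / (14.4 × 7040) = 20.84 m³/d.

Q_w ≈ 20.8 m³/d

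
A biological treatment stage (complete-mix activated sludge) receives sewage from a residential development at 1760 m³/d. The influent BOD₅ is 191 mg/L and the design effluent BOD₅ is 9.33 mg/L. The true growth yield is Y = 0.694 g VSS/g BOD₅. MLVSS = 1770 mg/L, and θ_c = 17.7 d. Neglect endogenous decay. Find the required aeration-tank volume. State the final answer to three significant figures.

Biomass mass balance (decay neglected): V·X = Y·Q·(S₀ − S)·θ_c, so V = 0.694 × 1760 × (191 − 9.33) × 17.7 / 1770 = 2219 m³.

V ≈ 2220 m³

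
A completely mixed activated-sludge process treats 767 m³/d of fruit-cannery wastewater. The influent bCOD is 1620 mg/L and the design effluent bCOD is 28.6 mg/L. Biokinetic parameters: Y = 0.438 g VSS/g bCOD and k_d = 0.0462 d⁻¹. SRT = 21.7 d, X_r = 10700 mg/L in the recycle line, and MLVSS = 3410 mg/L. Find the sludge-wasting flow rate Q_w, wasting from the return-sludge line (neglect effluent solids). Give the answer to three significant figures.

Q_w ≈ 25.0 m³/d

Rearranging the biomass balance for a CMAS with decay, V = Y·Q·ΔS·θ_c / [X·(1+k_d θ_c)] = 0.438 × 767 × (1620 − 28.6) × 21.7 / [3410 × (1 + 0.0462 × 21.7)] = 1.16×10^7 / 6829 = 1699 m³.
θ_c = V·X/(Q_w·X_r) when wasting from the recycle, so Q_w = V·X/(θ_c·X_r) = 1699 × 3410 / (21.7 × 10700) = 24.95 m³/d.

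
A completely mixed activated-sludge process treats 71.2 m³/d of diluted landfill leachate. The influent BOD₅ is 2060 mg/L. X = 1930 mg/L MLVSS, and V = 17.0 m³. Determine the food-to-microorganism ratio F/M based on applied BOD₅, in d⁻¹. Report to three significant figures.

F/M = applied load / biomass = Q·S₀/(V·X) = 71.2 × 2060 / (17.00 × 1930) = 4.470 d⁻¹.

F/M ≈ 4.47 d⁻¹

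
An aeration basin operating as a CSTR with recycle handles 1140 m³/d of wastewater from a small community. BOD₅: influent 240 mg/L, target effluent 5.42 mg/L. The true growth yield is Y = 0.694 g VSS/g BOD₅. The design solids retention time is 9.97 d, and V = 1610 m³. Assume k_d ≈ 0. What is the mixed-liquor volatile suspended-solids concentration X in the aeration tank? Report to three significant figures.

X ≈ 1150 mg/L

From V·X = Y·Q·(S₀ − S)·θ_c (decay neglected): X = 0.694 × 1140 × (240 − 5.42) × 9.97 / 1610 = 1149 mg/L.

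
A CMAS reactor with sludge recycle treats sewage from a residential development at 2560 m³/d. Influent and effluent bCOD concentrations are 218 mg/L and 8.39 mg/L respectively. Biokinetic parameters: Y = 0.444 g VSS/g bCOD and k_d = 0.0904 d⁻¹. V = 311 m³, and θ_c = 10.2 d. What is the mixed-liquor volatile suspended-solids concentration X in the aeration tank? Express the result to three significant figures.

From V·X·(1 + k_d·θ_c) = Y·Q·(S₀ − S)·θ_c: X = 0.444 × 2560 × (218 − 8.39) × 10.2 / [311 × (1 + 0.0904 × 10.2)] = 4065 mg/L.

X ≈ 4070 mg/L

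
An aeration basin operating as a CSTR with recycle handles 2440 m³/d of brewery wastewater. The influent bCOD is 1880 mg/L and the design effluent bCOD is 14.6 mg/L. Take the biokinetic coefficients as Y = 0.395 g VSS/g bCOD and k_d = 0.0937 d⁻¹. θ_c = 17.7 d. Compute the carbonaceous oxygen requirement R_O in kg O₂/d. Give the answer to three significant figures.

Y_obs = Y / (1 + k_d θ_c) = 0.395 / (1 + 0.0937 × 17.7) = 0.395 / 2.658 = 0.1486.
Q·(S₀ − S) = 2440 × (1880 − 14.6) × 10⁻³ = 4552 kg/d removed.
P_X = Y_obs·Q·(S₀ − S) = 0.1486 × 4552 = 676.3 kg VSS/d.
R_O = Q·ΔS − 1.42 P_X = 4552 − 960.3 = 3591 kg O₂/d.

R_O ≈ 3590 kg O₂/d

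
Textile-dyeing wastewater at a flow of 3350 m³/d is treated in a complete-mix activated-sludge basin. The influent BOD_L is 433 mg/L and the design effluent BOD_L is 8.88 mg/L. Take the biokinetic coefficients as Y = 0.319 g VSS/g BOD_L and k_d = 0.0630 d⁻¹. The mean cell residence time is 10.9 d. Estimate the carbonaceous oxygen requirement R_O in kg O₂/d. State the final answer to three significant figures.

R_O ≈ 1040 kg O₂/d

Y_obs = Y / (1 + k_d θ_c) = 0.319 / (1 + 0.0630 × 10.9) = 0.319 / 1.687 = 0.1891.
Mass of BOD_L removed per day: Q(S₀ − S) = 3350 × 424.1 g/m³ = 1421 kg/d.
Biomass synthesised: P_X = Y_obs × 1421 = 268.7 kg VSS/d.
R_O = Q·ΔS − 1.42 P_X = 1421 − 381.6 = 1039 kg O₂/d.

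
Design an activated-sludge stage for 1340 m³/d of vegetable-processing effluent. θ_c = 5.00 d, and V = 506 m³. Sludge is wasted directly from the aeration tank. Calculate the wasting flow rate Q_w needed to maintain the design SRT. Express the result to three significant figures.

Wasting from the aeration tank: Q_w = V / θ_c = 506.0 / 5.00 = 101.2 m³/d.

Q_w ≈ 101 m³/d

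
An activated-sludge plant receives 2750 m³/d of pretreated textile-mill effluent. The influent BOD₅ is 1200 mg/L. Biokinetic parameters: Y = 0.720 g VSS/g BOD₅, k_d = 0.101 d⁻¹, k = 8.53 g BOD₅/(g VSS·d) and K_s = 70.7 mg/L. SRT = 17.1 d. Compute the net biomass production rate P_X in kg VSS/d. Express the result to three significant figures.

Effluent substrate depends only on kinetics and SRT: S = K_s(1 + k_d θ_c) / [θ_c(Yk − k_d) − 1] = 70.7 × (1 + 0.101 × 17.1) / [17.1 × (0.720 × 8.53 − 0.101) − 1] = 192.8 / 102.3 = 1.885 mg/L.
Observed yield with endogenous decay: Y_obs = Y / (1 + k_d·θ_c) = 0.720 / (1 + 0.101 × 17.1) = 0.720 / 2.727 = 0.2640 g VSS/g BOD₅.
Substrate removed = Q·(S₀ − S) = 2750 m³/d × (1200 − 1.88) g/m³ = 3.29×10^6 g/d = 3295 kg/d.
Net biomass production P_X = Y_obs × Q·(S₀ − S) = 0.2640 × 3295 = 869.9 kg VSS/d.

P_X ≈ 870 kg VSS/d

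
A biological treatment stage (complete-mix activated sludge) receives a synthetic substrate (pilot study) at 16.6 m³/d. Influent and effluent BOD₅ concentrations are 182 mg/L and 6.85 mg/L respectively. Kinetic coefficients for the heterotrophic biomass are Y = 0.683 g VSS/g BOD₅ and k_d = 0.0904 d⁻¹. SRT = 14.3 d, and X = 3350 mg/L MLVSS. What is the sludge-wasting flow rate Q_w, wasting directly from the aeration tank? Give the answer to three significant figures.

Q_w ≈ 0.259 m³/d

Rearranging the biomass balance for a CMAS with decay, V = Y·Q·ΔS·θ_c / [X·(1+k_d θ_c)] = 0.683 × 16.6 × (182 − 6.85) × 14.3 / [3350 × (1 + 0.0904 × 14.3)] = 2.84×10^4 / 7681 = 3.697 m³.
Wasting from the aeration tank: Q_w = V / θ_c = 3.697 / 14.3 = 0.2585 m³/d.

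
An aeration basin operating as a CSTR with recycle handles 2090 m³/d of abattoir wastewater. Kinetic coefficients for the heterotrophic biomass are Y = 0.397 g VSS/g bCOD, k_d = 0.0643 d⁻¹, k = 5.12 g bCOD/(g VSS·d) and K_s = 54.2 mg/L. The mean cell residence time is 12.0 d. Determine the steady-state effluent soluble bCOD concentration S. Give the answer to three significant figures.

Effluent substrate depends only on kinetics and SRT: S = K_s(1 + k_d θ_c) / [θ_c(Yk − k_d) − 1] = 54.2 × (1 + 0.0643 × 12.0) / [12.0 × (0.397 × 5.12 − 0.0643) − 1] = 96.02 / 22.62 = 4.245 mg/L.

S ≈ 4.24 mg/L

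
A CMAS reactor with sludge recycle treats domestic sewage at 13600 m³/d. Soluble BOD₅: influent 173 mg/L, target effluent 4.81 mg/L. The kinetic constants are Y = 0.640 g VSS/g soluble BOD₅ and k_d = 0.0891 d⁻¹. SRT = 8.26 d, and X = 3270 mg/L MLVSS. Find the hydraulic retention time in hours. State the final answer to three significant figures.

τ ≈ 3.76 h

Steady-state biomass mass balance: V·X·(1 + k_d·θ_c) = Y·Q·(S₀ − S)·θ_c, so V = 0.640 × 13600 × (173 − 4.81) × 8.26 / [3270 × (1 + 0.0891 × 8.26)] = 1.21×10^7 / 5677 = 2130 m³.
τ = V/Q = 2130/13600 = 0.1566 d, or 3.759 h.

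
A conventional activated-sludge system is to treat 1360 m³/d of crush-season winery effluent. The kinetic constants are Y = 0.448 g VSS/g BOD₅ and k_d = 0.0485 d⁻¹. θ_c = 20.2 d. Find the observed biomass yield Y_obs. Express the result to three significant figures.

Y_obs ≈ 0.226 g VSS/g BOD₅

The observed yield is Y_obs = Y/(1 + k_d·θ_c) = 0.448 / (1 + 0.0485 × 20.2) = 0.448 / 1.980 = 0.2263 g VSS per g BOD₅ removed.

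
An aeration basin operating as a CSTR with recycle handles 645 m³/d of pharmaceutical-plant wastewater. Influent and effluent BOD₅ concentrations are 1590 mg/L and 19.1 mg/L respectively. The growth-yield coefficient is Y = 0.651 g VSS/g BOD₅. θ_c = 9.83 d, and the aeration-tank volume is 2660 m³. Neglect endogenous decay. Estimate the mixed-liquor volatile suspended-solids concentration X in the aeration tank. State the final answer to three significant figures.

From V·X = Y·Q·(S₀ − S)·θ_c (decay neglected): X = 0.651 × 645 × (1590 − 19.1) × 9.83 / 2660 = 2438 mg/L.

X ≈ 2440 mg/L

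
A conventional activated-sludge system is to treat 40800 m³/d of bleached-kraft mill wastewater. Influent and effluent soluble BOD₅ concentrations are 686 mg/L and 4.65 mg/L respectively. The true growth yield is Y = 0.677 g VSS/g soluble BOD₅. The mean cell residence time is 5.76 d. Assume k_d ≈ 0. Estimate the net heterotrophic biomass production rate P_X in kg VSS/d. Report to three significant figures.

P_X ≈ 18800 kg VSS/d

No decay correction is needed, so Y_obs = Y = 0.677.
Substrate removed = Q·(S₀ − S) = 40800 m³/d × (686 − 4.65) g/m³ = 2.78×10^7 g/d = 27799 kg/d.
P_X = Y_obs · Q(S₀ − S) = 0.6770 × 27799 = 18820 kg VSS/d.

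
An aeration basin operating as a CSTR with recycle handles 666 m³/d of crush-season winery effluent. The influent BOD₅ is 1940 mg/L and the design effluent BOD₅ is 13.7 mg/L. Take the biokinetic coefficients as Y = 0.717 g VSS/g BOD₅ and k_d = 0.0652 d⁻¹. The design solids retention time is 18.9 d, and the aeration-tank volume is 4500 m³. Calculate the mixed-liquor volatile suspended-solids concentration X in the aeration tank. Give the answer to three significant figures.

Solving the biomass balance for X: X = Y Q (S₀−S) θ_c / [V (1+k_d θ_c)] = 0.717 × 666 × (1940 − 13.7) × 18.9 / [4500 × (1 + 0.0652 × 18.9)] = 1731 mg/L.

X ≈ 1730 mg/L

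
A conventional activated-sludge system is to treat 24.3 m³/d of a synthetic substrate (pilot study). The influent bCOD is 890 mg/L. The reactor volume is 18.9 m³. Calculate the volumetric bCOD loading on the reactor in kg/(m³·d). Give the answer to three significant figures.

Applied bCOD load per unit volume = Q·S₀/V = (24.3 × 890/1000)/18.90 = 1.144 kg bCOD·m⁻³·d⁻¹.

L_v ≈ 1.14 kg bCOD/(m³·d)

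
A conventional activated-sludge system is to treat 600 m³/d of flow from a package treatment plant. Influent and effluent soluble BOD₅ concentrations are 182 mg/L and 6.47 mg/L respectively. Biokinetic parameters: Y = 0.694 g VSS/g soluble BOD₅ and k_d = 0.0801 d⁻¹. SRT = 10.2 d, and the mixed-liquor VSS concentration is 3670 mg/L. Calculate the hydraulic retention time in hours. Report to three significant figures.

τ ≈ 4.47 h

Rearranging the biomass balance for a CMAS with decay, V = Y·Q·ΔS·θ_c / [X·(1+k_d θ_c)] = 0.694 × 600 × (182 − 6.47) × 10.2 / [3670 × (1 + 0.0801 × 10.2)] = 7.46×10^5 / 6668 = 111.8 m³.
τ = V/Q = 111.8/600 = 0.1863 d, or 4.472 h.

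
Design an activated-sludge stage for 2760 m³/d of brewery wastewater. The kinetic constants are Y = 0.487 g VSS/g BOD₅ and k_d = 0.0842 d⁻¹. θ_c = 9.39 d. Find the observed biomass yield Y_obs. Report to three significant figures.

Y_obs ≈ 0.272 g VSS/g BOD₅

Correct the yield for decay: Y_obs = Y/(1 + k_d θ_c) = 0.487 / (1 + 0.0842 × 9.39) = 0.487 / 1.791 = 0.2720.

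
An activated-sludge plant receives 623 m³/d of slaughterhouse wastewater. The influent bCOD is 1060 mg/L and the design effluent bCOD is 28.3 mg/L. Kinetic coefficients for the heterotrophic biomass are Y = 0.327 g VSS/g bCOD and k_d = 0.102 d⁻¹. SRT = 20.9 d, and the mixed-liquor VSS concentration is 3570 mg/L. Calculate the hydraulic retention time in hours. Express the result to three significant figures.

Steady-state biomass mass balance: V·X·(1 + k_d·θ_c) = Y·Q·(S₀ − S)·θ_c, so V = 0.327 × 623 × (1060 − 28.3) × 20.9 / [3570 × (1 + 0.102 × 20.9)] = 4.39×10^6 / 11181 = 392.9 m³.
Hydraulic retention time τ = V/Q = 392.9 / 623 = 0.6306 d = 15.14 h.

τ ≈ 15.1 h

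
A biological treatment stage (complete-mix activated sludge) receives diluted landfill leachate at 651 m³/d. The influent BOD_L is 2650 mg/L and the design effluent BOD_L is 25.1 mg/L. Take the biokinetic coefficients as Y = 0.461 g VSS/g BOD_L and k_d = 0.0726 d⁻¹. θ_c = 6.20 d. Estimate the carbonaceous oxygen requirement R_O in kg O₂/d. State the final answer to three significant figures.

R_O ≈ 937 kg O₂/d

Correct the yield for decay: Y_obs = Y/(1 + k_d θ_c) = 0.461 / (1 + 0.0726 × 6.20) = 0.461 / 1.450 = 0.3179.
Mass of BOD_L removed per day: Q(S₀ − S) = 651 × 2625 g/m³ = 1709 kg/d.
Biomass synthesised: P_X = Y_obs × 1709 = 543.2 kg VSS/d.
Carbonaceous O₂ demand = substrate oxidised − cell-mass equivalent = 1709 − 1.42 × 543.2 = 937.4 kg O₂/d.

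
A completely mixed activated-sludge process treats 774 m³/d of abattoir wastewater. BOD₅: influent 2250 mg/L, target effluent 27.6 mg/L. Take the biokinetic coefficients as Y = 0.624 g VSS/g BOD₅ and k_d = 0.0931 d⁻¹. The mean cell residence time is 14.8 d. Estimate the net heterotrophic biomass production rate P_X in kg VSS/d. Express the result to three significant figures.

Y_obs = Y / (1 + k_d θ_c) = 0.624 / (1 + 0.0931 × 14.8) = 0.624 / 2.378 = 0.2624.
Q·(S₀ − S) = 774 × (2250 − 27.6) × 10⁻³ = 1720 kg/d removed.
So the net sludge growth is P_X = 0.2624 × 1720 = 451.4 kg VSS/d.

P_X ≈ 451 kg VSS/d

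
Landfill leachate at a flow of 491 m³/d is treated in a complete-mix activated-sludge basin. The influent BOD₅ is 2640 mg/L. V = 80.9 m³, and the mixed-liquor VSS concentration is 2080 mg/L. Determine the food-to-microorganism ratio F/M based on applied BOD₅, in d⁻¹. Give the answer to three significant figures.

F/M ≈ 7.70 d⁻¹

F/M = applied load / biomass = Q·S₀/(V·X) = 491 × 2640 / (80.90 × 2080) = 7.703 d⁻¹.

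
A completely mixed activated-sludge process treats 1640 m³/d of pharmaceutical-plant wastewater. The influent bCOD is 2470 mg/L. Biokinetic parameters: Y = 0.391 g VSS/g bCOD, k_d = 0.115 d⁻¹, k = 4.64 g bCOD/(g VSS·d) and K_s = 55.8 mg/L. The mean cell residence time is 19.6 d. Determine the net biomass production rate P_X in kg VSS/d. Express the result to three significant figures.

Effluent substrate depends only on kinetics and SRT: S = K_s(1 + k_d θ_c) / [θ_c(Yk − k_d) − 1] = 55.8 × (1 + 0.115 × 19.6) / [19.6 × (0.391 × 4.64 − 0.115) − 1] = 181.6 / 32.31 = 5.621 mg/L.
The observed yield is Y_obs = Y/(1 + k_d·θ_c) = 0.391 / (1 + 0.115 × 19.6) = 0.391 / 3.254 = 0.1202 g VSS per g bCOD removed.
Mass of bCOD removed per day: Q(S₀ − S) = 1640 × 2464 g/m³ = 4042 kg/d.
Biomass produced: P_X = Y_obs·Q·ΔS = 0.1202 × 4042 ≈ 485.6 kg VSS/d.

P_X ≈ 486 kg VSS/d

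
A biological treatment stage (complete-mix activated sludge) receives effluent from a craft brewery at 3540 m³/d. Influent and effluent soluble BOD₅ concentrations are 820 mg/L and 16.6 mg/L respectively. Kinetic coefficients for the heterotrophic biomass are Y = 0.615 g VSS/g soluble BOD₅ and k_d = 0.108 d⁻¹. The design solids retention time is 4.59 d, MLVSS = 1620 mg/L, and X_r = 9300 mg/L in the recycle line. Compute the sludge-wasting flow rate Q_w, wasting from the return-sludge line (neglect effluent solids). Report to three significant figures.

Q_w ≈ 126 m³/d

Rearranging the biomass balance for a CMAS with decay, V = Y·Q·ΔS·θ_c / [X·(1+k_d θ_c)] = 0.615 × 3540 × (820 − 16.6) × 4.59 / [1620 × (1 + 0.108 × 4.59)] = 8.03×10^6 / 2423 = 3313 m³.
Wasting from the return line (neglecting effluent solids): Q_w = V·X / (θ_c·X_r) = 3313 × 1620 / (4.59 × 9300) = 125.7 m³/d.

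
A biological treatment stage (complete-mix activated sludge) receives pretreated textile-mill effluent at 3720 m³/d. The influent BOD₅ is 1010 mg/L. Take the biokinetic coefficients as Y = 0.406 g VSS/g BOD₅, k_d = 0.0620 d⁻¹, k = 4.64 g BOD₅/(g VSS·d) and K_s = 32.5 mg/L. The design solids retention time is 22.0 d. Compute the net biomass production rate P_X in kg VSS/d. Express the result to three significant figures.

P_X ≈ 644 kg VSS/d

Effluent substrate depends only on kinetics and SRT: S = K_s(1 + k_d θ_c) / [θ_c(Yk − k_d) − 1] = 32.5 × (1 + 0.0620 × 22.0) / [22.0 × (0.406 × 4.64 − 0.0620) − 1] = 76.83 / 39.08 = 1.966 mg/L.
The observed yield is Y_obs = Y/(1 + k_d·θ_c) = 0.406 / (1 + 0.0620 × 22.0) = 0.406 / 2.364 = 0.1717 g VSS per g BOD₅ removed.
Substrate removed = Q·(S₀ − S) = 3720 m³/d × (1010 − 1.97) g/m³ = 3.75×10^6 g/d = 3750 kg/d.
Net biomass production P_X = Y_obs × Q·(S₀ − S) = 0.1717 × 3750 = 644.0 kg VSS/d.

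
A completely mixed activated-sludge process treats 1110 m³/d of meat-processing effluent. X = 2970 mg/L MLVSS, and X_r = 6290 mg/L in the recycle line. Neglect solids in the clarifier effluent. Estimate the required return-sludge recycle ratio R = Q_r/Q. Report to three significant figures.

R ≈ 0.895

Mass balance around the secondary clarifier (neglecting effluent solids): R = X / (X_r − X) = 2970 / (6290 − 2970) = 0.8946.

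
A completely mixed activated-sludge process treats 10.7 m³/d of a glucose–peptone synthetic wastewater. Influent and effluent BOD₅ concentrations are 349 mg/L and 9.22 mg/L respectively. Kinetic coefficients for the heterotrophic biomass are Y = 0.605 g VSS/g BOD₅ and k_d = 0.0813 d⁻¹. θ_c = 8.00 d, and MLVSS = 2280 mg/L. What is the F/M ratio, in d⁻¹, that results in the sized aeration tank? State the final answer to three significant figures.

F/M ≈ 0.350 d⁻¹

From the SRT design equation V = Y Q (S₀−S) θ_c / [X (1 + k_d θ_c)] = 0.605 × 10.7 × (349 − 9.22) × 8.00 / [2280 × (1 + 0.0813 × 8.00)] = 1.76×10^4 / 3763 = 4.676 m³.
F/M = applied load / biomass = Q·S₀/(V·X) = 10.7 × 349 / (4.676 × 2280) = 0.3502 d⁻¹.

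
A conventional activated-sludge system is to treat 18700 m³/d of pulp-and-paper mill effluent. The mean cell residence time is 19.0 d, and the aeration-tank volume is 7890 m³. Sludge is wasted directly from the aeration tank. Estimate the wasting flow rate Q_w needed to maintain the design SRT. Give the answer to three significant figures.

Q_w ≈ 415 m³/d

With mixed-liquor wasting, θ_c = V/Q_w, so Q_w = V/θ_c = 7890/19.0 = 415.3 m³/d.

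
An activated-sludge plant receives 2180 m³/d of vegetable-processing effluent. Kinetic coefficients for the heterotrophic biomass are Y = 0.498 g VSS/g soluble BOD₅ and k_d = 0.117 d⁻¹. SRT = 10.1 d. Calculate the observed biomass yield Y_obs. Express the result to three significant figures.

Y_obs ≈ 0.228 g VSS/g soluble BOD₅

Y_obs = Y / (1 + k_d θ_c) = 0.498 / (1 + 0.117 × 10.1) = 0.498 / 2.182 = 0.2283.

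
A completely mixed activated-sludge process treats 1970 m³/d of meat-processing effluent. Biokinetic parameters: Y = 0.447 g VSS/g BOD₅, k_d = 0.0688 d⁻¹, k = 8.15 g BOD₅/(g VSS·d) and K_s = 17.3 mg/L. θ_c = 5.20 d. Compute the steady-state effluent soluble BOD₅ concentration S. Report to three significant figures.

For a completely mixed reactor with recycle the Lawrence–McCarty relation gives S = K_s·(1 + k_d·θ_c) / [θ_c·(Y·k − k_d) − 1] = 17.3 × (1 + 0.0688 × 5.20) / [5.20 × (0.447 × 8.15 − 0.0688) − 1] = 23.49 / 17.59 = 1.336 mg/L.

S ≈ 1.34 mg/L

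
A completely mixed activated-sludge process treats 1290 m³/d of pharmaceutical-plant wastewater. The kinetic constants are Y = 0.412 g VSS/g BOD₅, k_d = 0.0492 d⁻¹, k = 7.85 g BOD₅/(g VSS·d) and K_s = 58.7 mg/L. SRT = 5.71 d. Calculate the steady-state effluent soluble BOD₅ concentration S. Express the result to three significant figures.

For a completely mixed reactor with recycle the Lawrence–McCarty relation gives S = K_s·(1 + k_d·θ_c) / [θ_c·(Y·k − k_d) − 1] = 58.7 × (1 + 0.0492 × 5.71) / [5.71 × (0.412 × 7.85 − 0.0492) − 1] = 75.19 / 17.19 = 4.375 mg/L.

S ≈ 4.38 mg/L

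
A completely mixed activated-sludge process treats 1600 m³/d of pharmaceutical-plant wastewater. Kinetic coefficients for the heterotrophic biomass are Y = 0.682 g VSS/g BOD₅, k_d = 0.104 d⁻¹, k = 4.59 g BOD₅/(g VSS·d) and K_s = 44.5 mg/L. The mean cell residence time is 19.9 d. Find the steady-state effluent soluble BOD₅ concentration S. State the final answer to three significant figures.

From the Monod/SRT balance for a CMAS, S = K_s·(1+k_d θ_c)/[θ_c·(Y k − k_d) − 1] = 44.5 × (1 + 0.104 × 19.9) / [19.9 × (0.682 × 4.59 − 0.104) − 1] = 136.6 / 59.22 = 2.306 mg/L.

S ≈ 2.31 mg/L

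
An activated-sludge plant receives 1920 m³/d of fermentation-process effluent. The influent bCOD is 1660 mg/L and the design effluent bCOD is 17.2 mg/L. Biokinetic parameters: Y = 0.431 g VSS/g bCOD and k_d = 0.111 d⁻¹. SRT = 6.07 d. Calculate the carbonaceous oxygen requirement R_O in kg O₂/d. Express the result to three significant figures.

R_O ≈ 2000 kg O₂/d

Correct the yield for decay: Y_obs = Y/(1 + k_d θ_c) = 0.431 / (1 + 0.111 × 6.07) = 0.431 / 1.674 = 0.2575.
Q·(S₀ − S) = 1920 × (1660 − 17.2) × 10⁻³ = 3154 kg/d removed.
Net sludge production P_X = 0.2575 × 3154 = 812.2 kg VSS/d.
R_O = Q·ΔS − 1.42 P_X = 3154 − 1153 = 2001 kg O₂/d.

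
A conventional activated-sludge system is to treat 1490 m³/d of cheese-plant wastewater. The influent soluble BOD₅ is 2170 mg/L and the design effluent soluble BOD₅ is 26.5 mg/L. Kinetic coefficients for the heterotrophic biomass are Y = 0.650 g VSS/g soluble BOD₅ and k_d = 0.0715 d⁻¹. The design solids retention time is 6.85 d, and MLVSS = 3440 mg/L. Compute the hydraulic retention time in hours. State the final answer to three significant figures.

From the SRT design equation V = Y Q (S₀−S) θ_c / [X (1 + k_d θ_c)] = 0.650 × 1490 × (2170 − 26.5) × 6.85 / [3440 × (1 + 0.0715 × 6.85)] = 1.42×10^7 / 5125 = 2775 m³.
Hydraulic retention time τ = V/Q = 2775 / 1490 = 1.862 d = 44.70 h.

τ ≈ 44.7 h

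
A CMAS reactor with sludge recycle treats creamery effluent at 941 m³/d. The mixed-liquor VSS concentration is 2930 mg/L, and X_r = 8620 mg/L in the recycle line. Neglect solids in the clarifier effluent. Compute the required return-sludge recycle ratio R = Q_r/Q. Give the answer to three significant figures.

R ≈ 0.515

Solids balance on the clarifier gives (1+R)X = R·X_r, so R = X/(X_r − X) = 2930 / (8620 − 2930) = 0.5149.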